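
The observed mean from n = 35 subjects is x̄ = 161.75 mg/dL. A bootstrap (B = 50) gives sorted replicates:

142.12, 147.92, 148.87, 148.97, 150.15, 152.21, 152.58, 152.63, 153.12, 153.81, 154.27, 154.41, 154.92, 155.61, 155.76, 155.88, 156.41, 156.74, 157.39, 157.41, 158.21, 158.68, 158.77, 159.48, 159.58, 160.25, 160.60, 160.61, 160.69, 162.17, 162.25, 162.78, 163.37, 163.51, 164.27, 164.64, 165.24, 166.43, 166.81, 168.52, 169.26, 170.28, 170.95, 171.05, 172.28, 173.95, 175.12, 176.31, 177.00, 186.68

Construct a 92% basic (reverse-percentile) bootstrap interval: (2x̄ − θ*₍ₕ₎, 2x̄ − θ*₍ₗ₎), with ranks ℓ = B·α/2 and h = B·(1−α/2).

Percentile endpoints at ranks 2 and 48: θ*₍2₎ = 147.92, θ*₍48₎ = 176.31.
Basic interval reflects these around x̄:
  lower = 2 × 161.75 − 176.31 = 147.19
  upper = 2 × 161.75 − 147.92 = 175.58

(147.19, 175.58)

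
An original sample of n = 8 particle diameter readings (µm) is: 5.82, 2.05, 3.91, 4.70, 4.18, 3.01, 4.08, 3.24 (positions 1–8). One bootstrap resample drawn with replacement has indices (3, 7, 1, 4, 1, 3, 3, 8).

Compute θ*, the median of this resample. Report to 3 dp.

Resample values: 3.91, 4.08, 5.82, 4.70, 5.82, 3.91, 3.91, 3.24.
Sorted: 3.24, 3.91, 3.91, 3.91, 4.08, 4.70, 5.82, 5.82
Median = average of the two middle values = 3.995

θ* = 3.995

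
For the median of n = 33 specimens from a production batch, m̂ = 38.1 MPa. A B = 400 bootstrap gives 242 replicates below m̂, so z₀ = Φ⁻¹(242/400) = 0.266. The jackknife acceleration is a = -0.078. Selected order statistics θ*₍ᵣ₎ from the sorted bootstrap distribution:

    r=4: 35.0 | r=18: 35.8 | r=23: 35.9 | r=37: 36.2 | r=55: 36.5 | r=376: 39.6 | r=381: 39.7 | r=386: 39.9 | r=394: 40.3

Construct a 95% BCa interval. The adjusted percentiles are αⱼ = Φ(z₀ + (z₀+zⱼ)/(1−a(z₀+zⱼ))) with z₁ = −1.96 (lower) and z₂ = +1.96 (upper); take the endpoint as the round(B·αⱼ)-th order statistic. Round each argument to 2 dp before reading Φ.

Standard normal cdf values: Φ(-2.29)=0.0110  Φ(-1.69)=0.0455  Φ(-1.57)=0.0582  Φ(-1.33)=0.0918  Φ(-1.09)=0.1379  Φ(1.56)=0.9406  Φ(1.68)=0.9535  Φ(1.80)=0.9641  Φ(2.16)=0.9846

Lower: z₀ + z₁ = 0.266 + (-1.960) = -1.694; 1 − a(z₀+z₁) = 1 − (-0.078)(-1.694) = 0.8679; argument = 0.266 + (-1.694)/0.8679 = -1.6859 → -1.69.
α₁ = Φ(-1.69) = 0.0455; rank = round(400 × 0.0455) = 18; θ*₍18₎ = 35.8.
Upper: z₀ + z₂ = 2.226; 1 − a(z₀+z₂) = 1.1736; argument = 2.1627 → 2.16; α₂ = 0.9846; rank = 394; θ*₍394₎ = 40.3.

(35.8, 40.3)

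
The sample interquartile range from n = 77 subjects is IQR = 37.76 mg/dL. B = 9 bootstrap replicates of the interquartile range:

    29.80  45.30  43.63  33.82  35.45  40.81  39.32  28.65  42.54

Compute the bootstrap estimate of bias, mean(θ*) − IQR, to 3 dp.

bias = −0.058

mean(θ*) = (29.80 + 45.30 + 43.63 + 33.82 + 35.45 + 40.81 + 39.32 + 28.65 + 42.54) / 9 = 37.7022
bias = 37.7022 − 37.76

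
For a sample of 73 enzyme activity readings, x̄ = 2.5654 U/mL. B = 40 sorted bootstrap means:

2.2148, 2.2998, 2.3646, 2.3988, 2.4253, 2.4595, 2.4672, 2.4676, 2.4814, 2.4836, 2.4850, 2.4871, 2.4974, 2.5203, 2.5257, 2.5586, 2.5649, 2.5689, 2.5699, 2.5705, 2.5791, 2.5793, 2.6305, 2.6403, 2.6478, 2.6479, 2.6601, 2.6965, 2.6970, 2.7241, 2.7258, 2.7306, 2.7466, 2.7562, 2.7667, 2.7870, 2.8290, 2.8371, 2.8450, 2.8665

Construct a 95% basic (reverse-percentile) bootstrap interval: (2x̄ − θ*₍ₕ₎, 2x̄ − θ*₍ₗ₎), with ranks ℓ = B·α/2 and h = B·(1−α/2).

(2.2858, 2.9160)

Percentile endpoints at ranks 1 and 39: θ*₍1₎ = 2.2148, θ*₍39₎ = 2.8450.
Basic interval reflects these around x̄:
  lower = 2 × 2.5654 − 2.8450 = 2.2858
  upper = 2 × 2.5654 − 2.2148 = 2.9160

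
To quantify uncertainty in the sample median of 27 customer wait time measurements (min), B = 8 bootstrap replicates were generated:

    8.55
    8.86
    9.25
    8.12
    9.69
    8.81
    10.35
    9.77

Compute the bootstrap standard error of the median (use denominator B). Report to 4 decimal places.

Bootstrap SE is the standard deviation of the 8 replicate medians.
Mean of replicates: (8.55 + 8.86 + 9.25 + 8.12 + 9.69 + 8.81 + 10.35 + 9.77) / 8 = 73.40000 / 8 = 9.17500
Sum of squared deviations: (−0.62500)² + (−0.31500)² + (+0.07500)² + (−1.05500)² + (+0.51500)² + (−0.36500)² + (+1.17500)² + (+0.59500)² = 3.74160
Variance = 3.74160 / 8 = 0.46770
SE* = √0.46770

SE* = 0.6839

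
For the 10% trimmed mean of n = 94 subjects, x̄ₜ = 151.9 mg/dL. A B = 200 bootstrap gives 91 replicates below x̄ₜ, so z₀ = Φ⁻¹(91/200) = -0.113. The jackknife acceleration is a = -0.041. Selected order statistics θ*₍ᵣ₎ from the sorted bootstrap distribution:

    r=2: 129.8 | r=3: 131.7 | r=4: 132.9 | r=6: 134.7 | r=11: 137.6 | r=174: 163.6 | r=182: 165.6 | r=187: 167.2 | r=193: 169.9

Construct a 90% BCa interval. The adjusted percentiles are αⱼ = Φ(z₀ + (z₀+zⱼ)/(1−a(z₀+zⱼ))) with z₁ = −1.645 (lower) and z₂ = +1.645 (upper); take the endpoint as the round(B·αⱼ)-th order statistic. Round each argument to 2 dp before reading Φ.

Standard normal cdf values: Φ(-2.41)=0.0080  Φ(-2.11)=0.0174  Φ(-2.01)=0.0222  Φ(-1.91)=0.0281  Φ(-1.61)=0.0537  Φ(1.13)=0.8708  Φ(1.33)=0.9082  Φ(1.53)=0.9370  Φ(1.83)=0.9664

Lower: z₀ + z₁ = -0.113 + (-1.645) = -1.758; 1 − a(z₀+z₁) = 1 − (-0.041)(-1.758) = 0.9279; argument = -0.113 + (-1.758)/0.9279 = -2.0076 → -2.01.
α₁ = Φ(-2.01) = 0.0222; rank = round(200 × 0.0222) = 4; θ*₍4₎ = 132.9.
Upper: z₀ + z₂ = 1.532; 1 − a(z₀+z₂) = 1.0628; argument = 1.3285 → 1.33; α₂ = 0.9082; rank = 182; θ*₍182₎ = 165.6.

(132.9, 165.6)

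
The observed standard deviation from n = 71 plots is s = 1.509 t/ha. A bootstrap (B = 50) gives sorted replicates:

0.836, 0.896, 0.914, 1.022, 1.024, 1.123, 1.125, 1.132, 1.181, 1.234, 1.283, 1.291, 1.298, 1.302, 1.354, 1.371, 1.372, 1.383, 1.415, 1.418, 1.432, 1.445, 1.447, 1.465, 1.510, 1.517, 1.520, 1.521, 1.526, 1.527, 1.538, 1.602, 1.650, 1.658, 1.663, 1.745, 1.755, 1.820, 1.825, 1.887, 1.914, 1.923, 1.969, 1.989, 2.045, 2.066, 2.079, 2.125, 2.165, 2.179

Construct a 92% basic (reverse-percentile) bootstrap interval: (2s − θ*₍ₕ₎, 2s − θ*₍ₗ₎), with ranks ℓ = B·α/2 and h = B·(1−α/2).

Percentile endpoints at ranks 2 and 48: θ*₍2₎ = 0.896, θ*₍48₎ = 2.125.
Basic interval reflects these around s:
  lower = 2 × 1.509 − 2.125 = 0.893
  upper = 2 × 1.509 − 0.896 = 2.122

(0.893, 2.122)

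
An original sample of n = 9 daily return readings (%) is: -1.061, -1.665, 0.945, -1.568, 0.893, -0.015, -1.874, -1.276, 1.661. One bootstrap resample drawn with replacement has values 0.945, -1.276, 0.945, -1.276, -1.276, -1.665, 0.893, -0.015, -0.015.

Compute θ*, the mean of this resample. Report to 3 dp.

Mean = (0.945 + (-1.276) + 0.945 + (-1.276) + (-1.276) + (-1.665) + 0.893 + (-0.015) + (-0.015)) / 9 = -2.7400 / 9 = -0.304

θ* = -0.304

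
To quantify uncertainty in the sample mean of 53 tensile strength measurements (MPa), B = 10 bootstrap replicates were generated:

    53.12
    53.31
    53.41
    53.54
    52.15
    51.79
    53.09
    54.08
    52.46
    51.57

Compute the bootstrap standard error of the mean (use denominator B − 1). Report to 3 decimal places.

Bootstrap SE is the standard deviation of the 10 replicate means.
Mean of replicates: (53.12 + 53.31 + 53.41 + 53.54 + 52.15 + 51.79 + 53.09 + 54.08 + 52.46 + 51.57) / 10 = 528.5200 / 10 = 52.8520
Sum of squared deviations: (+0.2680)² + (+0.4580)² + (+0.5580)² + (+0.6880)² + (−0.7020)² + (−1.0620)² + (+0.2380)² + (+1.2280)² + (−0.3920)² + (−1.2820)² = 6.0488
Variance = 6.0488 / 9 = 0.6721
SE* = √0.6721

SE* = 0.820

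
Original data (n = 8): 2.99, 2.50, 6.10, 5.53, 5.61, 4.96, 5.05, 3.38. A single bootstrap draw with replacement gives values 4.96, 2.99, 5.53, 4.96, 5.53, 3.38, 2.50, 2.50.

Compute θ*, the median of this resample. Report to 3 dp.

Sorted: 2.50, 2.50, 2.99, 3.38, 4.96, 4.96, 5.53, 5.53
Median = average of the two middle values = 4.170

θ* = 4.170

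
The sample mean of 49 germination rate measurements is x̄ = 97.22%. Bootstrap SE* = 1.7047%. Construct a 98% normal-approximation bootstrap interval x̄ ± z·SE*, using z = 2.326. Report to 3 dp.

Margin = 2.326 × 1.7047 = 3.9651
Interval: 97.22 ± 3.9651

(93.255, 101.185)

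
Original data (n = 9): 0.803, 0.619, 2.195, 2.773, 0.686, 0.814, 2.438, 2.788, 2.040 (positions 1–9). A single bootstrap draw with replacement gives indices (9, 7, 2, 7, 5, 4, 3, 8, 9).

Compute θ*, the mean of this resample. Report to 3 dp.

Resample values: 2.040, 2.438, 0.619, 2.438, 0.686, 2.773, 2.195, 2.788, 2.040.
Mean = (2.040 + 2.438 + 0.619 + 2.438 + 0.686 + 2.773 + 2.195 + 2.788 + 2.040) / 9 = 18.0170 / 9 = 2.002

θ* = 2.002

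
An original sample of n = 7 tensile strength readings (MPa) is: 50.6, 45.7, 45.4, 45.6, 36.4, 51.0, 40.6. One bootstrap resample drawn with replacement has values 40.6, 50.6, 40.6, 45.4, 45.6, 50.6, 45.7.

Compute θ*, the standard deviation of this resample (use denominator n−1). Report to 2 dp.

θ* = 4.08

Mean = 45.5857; sum of squared deviations = 100.0486
s² = 100.0486 / 6 = 16.6748
s = √16.6748 = 4.08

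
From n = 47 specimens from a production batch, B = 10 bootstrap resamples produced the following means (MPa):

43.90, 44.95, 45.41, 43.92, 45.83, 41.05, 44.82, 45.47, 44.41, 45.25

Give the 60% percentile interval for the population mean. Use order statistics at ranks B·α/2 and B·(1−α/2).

(43.90, 45.41)

Sorted replicates: 41.05, 43.90, 43.92, 44.41, 44.82, 44.95, 45.25, 45.41, 45.47, 45.83
α = 0.40; lower rank = 10 × 0.200 = 2; upper rank = 10 × 0.800 = 8.
The 2nd smallest replicate is 43.90; the 8th is 45.41.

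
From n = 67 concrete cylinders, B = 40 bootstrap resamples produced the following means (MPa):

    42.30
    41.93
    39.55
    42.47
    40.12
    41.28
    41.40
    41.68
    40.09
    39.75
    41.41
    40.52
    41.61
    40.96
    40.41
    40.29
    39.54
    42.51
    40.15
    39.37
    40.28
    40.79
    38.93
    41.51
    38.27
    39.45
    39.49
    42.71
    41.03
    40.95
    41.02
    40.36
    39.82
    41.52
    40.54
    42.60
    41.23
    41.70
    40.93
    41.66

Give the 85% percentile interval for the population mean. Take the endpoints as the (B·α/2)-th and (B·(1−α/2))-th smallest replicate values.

Sorted replicates: 38.27, 38.93, 39.37, 39.45, 39.49, 39.54, 39.55, 39.75, 39.82, 40.09, 40.12, 40.15, 40.28, 40.29, 40.36, 40.41, 40.52, 40.54, 40.79, 40.93, 40.95, 40.96, 41.02, 41.03, 41.23, 41.28, 41.40, 41.41, 41.51, 41.52, 41.61, 41.66, 41.68, 41.70, 41.93, 42.30, 42.47, 42.51, 42.60, 42.71
α = 0.15; lower rank = 40 × 0.075 = 3; upper rank = 40 × 0.925 = 37.
The 3rd smallest replicate is 39.37; the 37th is 42.47.

(39.37, 42.47)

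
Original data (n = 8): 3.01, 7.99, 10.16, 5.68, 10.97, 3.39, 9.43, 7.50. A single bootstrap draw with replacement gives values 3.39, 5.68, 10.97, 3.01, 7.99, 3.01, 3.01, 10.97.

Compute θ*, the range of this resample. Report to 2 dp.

θ* = 7.96

Range = 10.97 − 3.01 = 7.96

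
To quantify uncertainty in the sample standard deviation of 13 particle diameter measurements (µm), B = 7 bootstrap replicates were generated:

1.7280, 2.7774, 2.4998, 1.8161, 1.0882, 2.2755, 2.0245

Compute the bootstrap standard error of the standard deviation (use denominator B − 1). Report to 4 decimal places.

SE* = 0.5573

Bootstrap SE is the standard deviation of the 7 replicate standard deviations.
Mean of replicates: (1.7280 + 2.7774 + 2.4998 + 1.8161 + 1.0882 + 2.2755 + 2.0245) / 7 = 14.20950 / 7 = 2.02993
Sum of squared deviations: (−0.30193)² + (+0.74747)² + (+0.46987)² + (−0.21383)² + (−0.94173)² + (+0.24557)² + (−0.00543)² = 1.86356
Variance = 1.86356 / 6 = 0.31059
SE* = √0.31059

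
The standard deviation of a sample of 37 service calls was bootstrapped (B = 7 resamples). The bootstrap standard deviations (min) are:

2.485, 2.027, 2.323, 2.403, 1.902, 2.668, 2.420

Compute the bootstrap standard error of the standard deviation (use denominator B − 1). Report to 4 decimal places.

SE* = 0.2664

Bootstrap SE is the standard deviation of the 7 replicate standard deviations.
Mean of replicates: (2.485 + 2.027 + 2.323 + 2.403 + 1.902 + 2.668 + 2.420) / 7 = 16.22800 / 7 = 2.31829
Sum of squared deviations: (+0.16671)² + (−0.29129)² + (+0.00471)² + (+0.08471)² + (−0.41629)² + (+0.34971)² + (+0.10171)² = 0.42578
Variance = 0.42578 / 6 = 0.07096
SE* = √0.07096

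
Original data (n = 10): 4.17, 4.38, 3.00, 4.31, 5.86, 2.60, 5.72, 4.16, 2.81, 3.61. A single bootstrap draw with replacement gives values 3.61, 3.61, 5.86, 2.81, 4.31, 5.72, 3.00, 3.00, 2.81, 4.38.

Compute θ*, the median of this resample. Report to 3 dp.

Sorted: 2.81, 2.81, 3.00, 3.00, 3.61, 3.61, 4.31, 4.38, 5.72, 5.86
Median = average of the two middle values = 3.610

θ* = 3.610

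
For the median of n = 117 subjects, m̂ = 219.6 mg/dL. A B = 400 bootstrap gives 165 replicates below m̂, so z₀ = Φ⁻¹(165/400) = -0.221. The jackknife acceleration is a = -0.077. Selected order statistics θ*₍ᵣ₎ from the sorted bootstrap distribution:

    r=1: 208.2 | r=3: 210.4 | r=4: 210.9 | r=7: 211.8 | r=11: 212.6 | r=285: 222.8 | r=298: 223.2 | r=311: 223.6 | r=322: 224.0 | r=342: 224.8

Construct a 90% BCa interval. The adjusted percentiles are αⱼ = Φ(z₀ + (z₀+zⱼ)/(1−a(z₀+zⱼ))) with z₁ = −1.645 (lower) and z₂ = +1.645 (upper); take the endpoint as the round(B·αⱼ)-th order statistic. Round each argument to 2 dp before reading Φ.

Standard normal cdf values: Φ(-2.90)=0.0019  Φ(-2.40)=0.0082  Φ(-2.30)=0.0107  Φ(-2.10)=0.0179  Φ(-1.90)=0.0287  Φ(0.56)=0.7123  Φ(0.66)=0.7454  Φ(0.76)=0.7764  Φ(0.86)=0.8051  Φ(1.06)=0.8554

Lower: z₀ + z₁ = -0.221 + (-1.645) = -1.866; 1 − a(z₀+z₁) = 1 − (-0.077)(-1.866) = 0.8563; argument = -0.221 + (-1.866)/0.8563 = -2.4001 → -2.40.
α₁ = Φ(-2.40) = 0.0082; rank = round(400 × 0.0082) = 3; θ*₍3₎ = 210.4.
Upper: z₀ + z₂ = 1.424; 1 − a(z₀+z₂) = 1.1096; argument = 1.0623 → 1.06; α₂ = 0.8554; rank = 342; θ*₍342₎ = 224.8.

(210.4, 224.8)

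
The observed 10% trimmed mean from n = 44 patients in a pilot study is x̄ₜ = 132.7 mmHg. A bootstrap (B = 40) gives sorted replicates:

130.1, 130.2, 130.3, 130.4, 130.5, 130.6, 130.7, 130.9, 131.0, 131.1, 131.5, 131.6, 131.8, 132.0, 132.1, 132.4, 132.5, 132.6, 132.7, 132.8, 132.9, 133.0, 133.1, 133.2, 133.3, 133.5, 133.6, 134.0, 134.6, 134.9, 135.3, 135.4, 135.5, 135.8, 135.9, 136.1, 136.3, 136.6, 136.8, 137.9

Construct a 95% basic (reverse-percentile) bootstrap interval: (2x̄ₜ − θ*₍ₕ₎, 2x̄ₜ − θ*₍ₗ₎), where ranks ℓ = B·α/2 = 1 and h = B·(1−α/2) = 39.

Percentile endpoints at ranks 1 and 39: θ*₍1₎ = 130.1, θ*₍39₎ = 136.8.
Basic interval reflects these around x̄ₜ:
  lower = 2 × 132.7 − 136.8 = 128.6
  upper = 2 × 132.7 − 130.1 = 135.3

(128.6, 135.3)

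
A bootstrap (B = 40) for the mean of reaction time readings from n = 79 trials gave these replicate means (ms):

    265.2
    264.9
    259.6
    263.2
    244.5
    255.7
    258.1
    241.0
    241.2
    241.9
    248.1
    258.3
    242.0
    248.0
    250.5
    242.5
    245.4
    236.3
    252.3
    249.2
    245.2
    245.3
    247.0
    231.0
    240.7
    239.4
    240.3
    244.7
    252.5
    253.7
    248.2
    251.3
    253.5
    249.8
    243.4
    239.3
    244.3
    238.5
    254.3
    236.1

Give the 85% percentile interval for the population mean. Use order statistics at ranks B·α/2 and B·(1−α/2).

(236.3, 259.6)

Sorted replicates: 231.0, 236.1, 236.3, 238.5, 239.3, 239.4, 240.3, 240.7, 241.0, 241.2, 241.9, 242.0, 242.5, 243.4, 244.3, 244.5, 244.7, 245.2, 245.3, 245.4, 247.0, 248.0, 248.1, 248.2, 249.2, 249.8, 250.5, 251.3, 252.3, 252.5, 253.5, 253.7, 254.3, 255.7, 258.1, 258.3, 259.6, 263.2, 264.9, 265.2
α = 0.15; lower rank = 40 × 0.075 = 3; upper rank = 40 × 0.925 = 37.
The 3rd smallest replicate is 236.3; the 37th is 259.6.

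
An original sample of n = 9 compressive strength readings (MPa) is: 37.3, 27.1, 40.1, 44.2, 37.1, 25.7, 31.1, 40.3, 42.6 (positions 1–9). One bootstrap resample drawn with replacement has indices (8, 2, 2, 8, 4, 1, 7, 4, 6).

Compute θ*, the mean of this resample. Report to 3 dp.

θ* = 35.256

Resample values: 40.3, 27.1, 27.1, 40.3, 44.2, 37.3, 31.1, 44.2, 25.7.
Mean = (40.3 + 27.1 + 27.1 + 40.3 + 44.2 + 37.3 + 31.1 + 44.2 + 25.7) / 9 = 317.30 / 9 = 35.256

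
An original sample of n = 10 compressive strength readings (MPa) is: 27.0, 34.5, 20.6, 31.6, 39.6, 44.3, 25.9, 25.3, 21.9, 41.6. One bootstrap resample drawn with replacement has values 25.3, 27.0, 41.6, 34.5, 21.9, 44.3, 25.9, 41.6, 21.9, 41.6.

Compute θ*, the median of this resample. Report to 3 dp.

Sorted: 21.9, 21.9, 25.3, 25.9, 27.0, 34.5, 41.6, 41.6, 41.6, 44.3
Median = average of the two middle values = 30.750

θ* = 30.750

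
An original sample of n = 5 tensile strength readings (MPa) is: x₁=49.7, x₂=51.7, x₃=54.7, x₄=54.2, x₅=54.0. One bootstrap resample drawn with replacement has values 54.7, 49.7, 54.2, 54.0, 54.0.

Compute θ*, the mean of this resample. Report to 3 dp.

Mean = (54.7 + 49.7 + 54.2 + 54.0 + 54.0) / 5 = 266.60 / 5 = 53.320

θ* = 53.320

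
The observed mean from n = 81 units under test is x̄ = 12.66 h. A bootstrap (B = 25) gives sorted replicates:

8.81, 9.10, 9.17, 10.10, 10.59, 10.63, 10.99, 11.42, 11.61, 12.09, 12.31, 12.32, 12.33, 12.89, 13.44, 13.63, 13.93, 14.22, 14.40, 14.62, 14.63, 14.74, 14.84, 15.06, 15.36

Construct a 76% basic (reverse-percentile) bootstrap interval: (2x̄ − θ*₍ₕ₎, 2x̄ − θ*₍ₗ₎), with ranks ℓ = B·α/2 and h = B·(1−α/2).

(10.58, 16.15)

Percentile endpoints at ranks 3 and 22: θ*₍3₎ = 9.17, θ*₍22₎ = 14.74.
Basic interval reflects these around x̄:
  lower = 2 × 12.66 − 14.74 = 10.58
  upper = 2 × 12.66 − 9.17 = 16.15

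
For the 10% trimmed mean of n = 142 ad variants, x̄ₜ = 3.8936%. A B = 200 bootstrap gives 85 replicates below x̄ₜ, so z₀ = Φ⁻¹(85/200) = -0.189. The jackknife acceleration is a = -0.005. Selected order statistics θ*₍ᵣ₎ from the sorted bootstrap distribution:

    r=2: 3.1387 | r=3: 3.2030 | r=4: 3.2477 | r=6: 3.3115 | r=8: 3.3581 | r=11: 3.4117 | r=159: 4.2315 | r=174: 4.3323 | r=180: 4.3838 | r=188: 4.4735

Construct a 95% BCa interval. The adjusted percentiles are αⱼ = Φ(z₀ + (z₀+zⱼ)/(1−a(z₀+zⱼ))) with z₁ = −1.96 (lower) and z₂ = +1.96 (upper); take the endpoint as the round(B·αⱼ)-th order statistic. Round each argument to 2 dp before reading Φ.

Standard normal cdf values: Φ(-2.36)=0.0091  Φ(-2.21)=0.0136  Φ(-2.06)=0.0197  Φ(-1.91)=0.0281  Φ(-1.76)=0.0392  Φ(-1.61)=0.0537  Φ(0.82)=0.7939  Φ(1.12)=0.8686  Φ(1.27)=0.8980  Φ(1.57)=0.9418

(3.1387, 4.4735)

Lower: z₀ + z₁ = -0.189 + (-1.960) = -2.149; 1 − a(z₀+z₁) = 1 − (-0.005)(-2.149) = 0.9893; argument = -0.189 + (-2.149)/0.9893 = -2.3613 → -2.36.
α₁ = Φ(-2.36) = 0.0091; rank = round(200 × 0.0091) = 2; θ*₍2₎ = 3.1387.
Upper: z₀ + z₂ = 1.771; 1 − a(z₀+z₂) = 1.0089; argument = 1.5665 → 1.57; α₂ = 0.9418; rank = 188; θ*₍188₎ = 4.4735.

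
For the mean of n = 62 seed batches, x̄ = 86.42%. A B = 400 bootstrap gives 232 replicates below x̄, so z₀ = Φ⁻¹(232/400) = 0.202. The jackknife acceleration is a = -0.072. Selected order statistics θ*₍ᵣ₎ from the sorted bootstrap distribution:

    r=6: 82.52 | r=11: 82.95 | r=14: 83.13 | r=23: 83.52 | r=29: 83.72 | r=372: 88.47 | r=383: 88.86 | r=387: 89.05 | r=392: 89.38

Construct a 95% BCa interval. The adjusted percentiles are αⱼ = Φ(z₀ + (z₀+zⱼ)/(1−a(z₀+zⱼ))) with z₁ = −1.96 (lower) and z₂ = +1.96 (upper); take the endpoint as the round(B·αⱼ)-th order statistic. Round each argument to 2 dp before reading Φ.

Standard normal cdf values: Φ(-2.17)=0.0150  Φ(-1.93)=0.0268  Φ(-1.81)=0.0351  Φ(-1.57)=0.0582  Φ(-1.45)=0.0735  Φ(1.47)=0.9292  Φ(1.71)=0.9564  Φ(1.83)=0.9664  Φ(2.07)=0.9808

(83.13, 89.38)

Lower: z₀ + z₁ = 0.202 + (-1.960) = -1.758; 1 − a(z₀+z₁) = 1 − (-0.072)(-1.758) = 0.8734; argument = 0.202 + (-1.758)/0.8734 = -1.8108 → -1.81.
α₁ = Φ(-1.81) = 0.0351; rank = round(400 × 0.0351) = 14; θ*₍14₎ = 83.13.
Upper: z₀ + z₂ = 2.162; 1 − a(z₀+z₂) = 1.1557; argument = 2.0728 → 2.07; α₂ = 0.9808; rank = 392; θ*₍392₎ = 89.38.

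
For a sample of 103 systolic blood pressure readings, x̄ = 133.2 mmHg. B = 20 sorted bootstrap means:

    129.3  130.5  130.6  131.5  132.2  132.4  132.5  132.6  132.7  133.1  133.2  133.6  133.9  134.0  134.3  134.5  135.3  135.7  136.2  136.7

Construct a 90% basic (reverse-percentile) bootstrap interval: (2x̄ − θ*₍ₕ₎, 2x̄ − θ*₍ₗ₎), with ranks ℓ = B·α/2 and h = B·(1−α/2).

Percentile endpoints at ranks 1 and 19: θ*₍1₎ = 129.3, θ*₍19₎ = 136.2.
Basic interval reflects these around x̄:
  lower = 2 × 133.2 − 136.2 = 130.2
  upper = 2 × 133.2 − 129.3 = 137.1

(130.2, 137.1)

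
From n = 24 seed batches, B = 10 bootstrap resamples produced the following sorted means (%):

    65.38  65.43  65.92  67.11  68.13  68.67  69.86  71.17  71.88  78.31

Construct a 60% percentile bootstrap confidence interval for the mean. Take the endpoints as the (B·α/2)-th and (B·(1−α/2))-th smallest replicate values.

(65.43, 71.17)

α = 0.40; lower rank = 10 × 0.200 = 2; upper rank = 10 × 0.800 = 8.
The 2nd smallest replicate is 65.43; the 8th is 71.17.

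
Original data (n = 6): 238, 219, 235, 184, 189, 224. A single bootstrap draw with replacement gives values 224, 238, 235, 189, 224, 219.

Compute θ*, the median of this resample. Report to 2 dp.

Sorted: 189, 219, 224, 224, 235, 238
Median = average of the two middle values = 224.00

θ* = 224.00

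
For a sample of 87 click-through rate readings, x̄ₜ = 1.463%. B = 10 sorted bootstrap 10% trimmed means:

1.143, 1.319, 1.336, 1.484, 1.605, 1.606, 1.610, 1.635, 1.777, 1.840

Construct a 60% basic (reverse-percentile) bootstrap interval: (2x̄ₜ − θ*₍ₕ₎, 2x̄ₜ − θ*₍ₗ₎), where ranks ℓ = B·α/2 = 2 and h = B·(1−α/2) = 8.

(1.291, 1.607)

Percentile endpoints at ranks 2 and 8: θ*₍2₎ = 1.319, θ*₍8₎ = 1.635.
Basic interval reflects these around x̄ₜ:
  lower = 2 × 1.463 − 1.635 = 1.291
  upper = 2 × 1.463 − 1.319 = 1.607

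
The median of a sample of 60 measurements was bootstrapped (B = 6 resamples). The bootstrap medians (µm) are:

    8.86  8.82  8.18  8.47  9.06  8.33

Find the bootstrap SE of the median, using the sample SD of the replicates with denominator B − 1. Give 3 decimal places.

Bootstrap SE is the standard deviation of the 6 replicate medians.
Mean of replicates: (8.86 + 8.82 + 8.18 + 8.47 + 9.06 + 8.33) / 6 = 51.7200 / 6 = 8.6200
Sum of squared deviations: (+0.2400)² + (+0.2000)² + (−0.4400)² + (−0.1500)² + (+0.4400)² + (−0.2900)² = 0.5914
Variance = 0.5914 / 5 = 0.1183
SE* = √0.1183

SE* = 0.344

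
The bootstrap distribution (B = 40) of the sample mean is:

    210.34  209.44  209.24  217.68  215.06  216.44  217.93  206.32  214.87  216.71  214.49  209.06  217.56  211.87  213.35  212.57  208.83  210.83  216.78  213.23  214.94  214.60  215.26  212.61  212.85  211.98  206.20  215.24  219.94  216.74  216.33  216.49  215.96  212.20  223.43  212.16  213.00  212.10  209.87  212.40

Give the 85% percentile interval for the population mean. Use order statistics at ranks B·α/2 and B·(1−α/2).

Sorted replicates: 206.20, 206.32, 208.83, 209.06, 209.24, 209.44, 209.87, 210.34, 210.83, 211.87, 211.98, 212.10, 212.16, 212.20, 212.40, 212.57, 212.61, 212.85, 213.00, 213.23, 213.35, 214.49, 214.60, 214.87, 214.94, 215.06, 215.24, 215.26, 215.96, 216.33, 216.44, 216.49, 216.71, 216.74, 216.78, 217.56, 217.68, 217.93, 219.94, 223.43
α = 0.15; lower rank = 40 × 0.075 = 3; upper rank = 40 × 0.925 = 37.
The 3rd smallest replicate is 208.83; the 37th is 217.68.

(208.83, 217.68)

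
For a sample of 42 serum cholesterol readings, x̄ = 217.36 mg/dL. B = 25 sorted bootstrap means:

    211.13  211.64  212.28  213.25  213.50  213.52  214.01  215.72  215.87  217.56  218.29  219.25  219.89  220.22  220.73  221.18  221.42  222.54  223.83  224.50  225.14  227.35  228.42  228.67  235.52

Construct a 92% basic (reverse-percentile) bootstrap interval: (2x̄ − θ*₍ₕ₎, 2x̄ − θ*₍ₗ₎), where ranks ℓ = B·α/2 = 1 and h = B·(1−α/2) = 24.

Percentile endpoints at ranks 1 and 24: θ*₍1₎ = 211.13, θ*₍24₎ = 228.67.
Basic interval reflects these around x̄:
  lower = 2 × 217.36 − 228.67 = 206.05
  upper = 2 × 217.36 − 211.13 = 223.59

(206.05, 223.59)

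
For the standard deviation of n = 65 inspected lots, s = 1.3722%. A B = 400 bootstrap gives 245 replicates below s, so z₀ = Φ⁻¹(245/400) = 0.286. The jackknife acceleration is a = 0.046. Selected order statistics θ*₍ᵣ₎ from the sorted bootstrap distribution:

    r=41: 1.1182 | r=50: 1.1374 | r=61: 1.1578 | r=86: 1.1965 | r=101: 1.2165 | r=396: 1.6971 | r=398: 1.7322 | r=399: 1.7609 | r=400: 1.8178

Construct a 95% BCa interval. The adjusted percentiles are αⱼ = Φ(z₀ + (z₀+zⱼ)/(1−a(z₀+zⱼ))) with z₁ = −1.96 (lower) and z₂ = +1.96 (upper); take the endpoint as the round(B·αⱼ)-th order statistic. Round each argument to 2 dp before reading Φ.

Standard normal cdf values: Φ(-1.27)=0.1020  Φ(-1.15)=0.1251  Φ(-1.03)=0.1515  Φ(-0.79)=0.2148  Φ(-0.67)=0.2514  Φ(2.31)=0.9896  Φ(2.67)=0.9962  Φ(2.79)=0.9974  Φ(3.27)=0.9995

Lower: z₀ + z₁ = 0.286 + (-1.960) = -1.674; 1 − a(z₀+z₁) = 1 − (0.046)(-1.674) = 1.0770; argument = 0.286 + (-1.674)/1.0770 = -1.2683 → -1.27.
α₁ = Φ(-1.27) = 0.1020; rank = round(400 × 0.1020) = 41; θ*₍41₎ = 1.1182.
Upper: z₀ + z₂ = 2.246; 1 − a(z₀+z₂) = 0.8967; argument = 2.7908 → 2.79; α₂ = 0.9974; rank = 399; θ*₍399₎ = 1.7609.

(1.1182, 1.7609)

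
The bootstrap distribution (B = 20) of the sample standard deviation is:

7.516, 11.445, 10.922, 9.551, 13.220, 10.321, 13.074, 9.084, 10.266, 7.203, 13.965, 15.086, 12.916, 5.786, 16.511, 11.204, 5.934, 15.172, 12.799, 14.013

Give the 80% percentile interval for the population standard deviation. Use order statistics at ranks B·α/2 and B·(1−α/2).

(5.934, 15.086)

Sorted replicates: 5.786, 5.934, 7.203, 7.516, 9.084, 9.551, 10.266, 10.321, 10.922, 11.204, 11.445, 12.799, 12.916, 13.074, 13.220, 13.965, 14.013, 15.086, 15.172, 16.511
α = 0.20; lower rank = 20 × 0.100 = 2; upper rank = 20 × 0.900 = 18.
The 2nd smallest replicate is 5.934; the 18th is 15.086.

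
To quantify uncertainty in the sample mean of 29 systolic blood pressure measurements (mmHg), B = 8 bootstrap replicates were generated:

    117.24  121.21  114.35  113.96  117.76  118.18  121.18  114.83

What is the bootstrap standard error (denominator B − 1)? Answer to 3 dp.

Bootstrap SE is the standard deviation of the 8 replicate means.
Mean of replicates: (117.24 + 121.21 + 114.35 + 113.96 + 117.76 + 118.18 + 121.18 + 114.83) / 8 = 938.7100 / 8 = 117.3388
Sum of squared deviations: (−0.0988)² + (+3.8712)² + (−2.9888)² + (−3.3788)² + (+0.4213)² + (+0.8413)² + (+3.8413)² + (−2.5088)² = 57.2791
Variance = 57.2791 / 7 = 8.1827
SE* = √8.1827

SE* = 2.861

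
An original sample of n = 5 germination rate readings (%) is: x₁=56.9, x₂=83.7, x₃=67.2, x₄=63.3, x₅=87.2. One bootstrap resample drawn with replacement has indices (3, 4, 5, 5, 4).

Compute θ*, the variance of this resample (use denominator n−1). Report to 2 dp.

θ* = 155.76

Resample values: 67.2, 63.3, 87.2, 87.2, 63.3.
Mean = 73.6400; sum of squared deviations = 623.0520
s² = 623.0520 / 4 = 155.7630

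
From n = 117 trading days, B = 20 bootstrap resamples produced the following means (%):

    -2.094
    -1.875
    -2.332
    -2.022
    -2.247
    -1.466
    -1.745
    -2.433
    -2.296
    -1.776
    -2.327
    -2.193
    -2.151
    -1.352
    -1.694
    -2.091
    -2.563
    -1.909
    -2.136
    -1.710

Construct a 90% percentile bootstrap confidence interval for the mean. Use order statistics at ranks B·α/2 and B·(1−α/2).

(-2.563, -1.466)

Sorted replicates: -2.563, -2.433, -2.332, -2.327, -2.296, -2.247, -2.193, -2.151, -2.136, -2.094, -2.091, -2.022, -1.909, -1.875, -1.776, -1.745, -1.710, -1.694, -1.466, -1.352
α = 0.10; lower rank = 20 × 0.050 = 1; upper rank = 20 × 0.950 = 19.
The 1st smallest replicate is -2.563; the 19th is -1.466.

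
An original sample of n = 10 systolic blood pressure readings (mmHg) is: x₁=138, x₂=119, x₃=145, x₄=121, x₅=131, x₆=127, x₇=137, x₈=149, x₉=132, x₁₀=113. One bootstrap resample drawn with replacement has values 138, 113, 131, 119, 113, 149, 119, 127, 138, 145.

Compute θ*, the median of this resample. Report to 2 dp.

Sorted: 113, 113, 119, 119, 127, 131, 138, 138, 145, 149
Median = average of the two middle values = 129.00

θ* = 129.00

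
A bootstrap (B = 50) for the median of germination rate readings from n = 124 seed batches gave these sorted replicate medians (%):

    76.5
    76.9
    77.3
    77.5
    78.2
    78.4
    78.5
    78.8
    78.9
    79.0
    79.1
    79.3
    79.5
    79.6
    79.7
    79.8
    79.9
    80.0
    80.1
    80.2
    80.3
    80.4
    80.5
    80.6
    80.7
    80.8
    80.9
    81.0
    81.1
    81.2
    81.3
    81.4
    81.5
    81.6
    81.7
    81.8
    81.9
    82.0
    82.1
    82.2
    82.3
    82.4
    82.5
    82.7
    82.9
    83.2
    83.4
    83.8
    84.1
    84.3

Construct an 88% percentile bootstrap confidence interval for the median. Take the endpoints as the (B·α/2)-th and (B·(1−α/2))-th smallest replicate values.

(77.3, 83.4)

α = 0.12; lower rank = 50 × 0.060 = 3; upper rank = 50 × 0.940 = 47.
The 3rd smallest replicate is 77.3; the 47th is 83.4.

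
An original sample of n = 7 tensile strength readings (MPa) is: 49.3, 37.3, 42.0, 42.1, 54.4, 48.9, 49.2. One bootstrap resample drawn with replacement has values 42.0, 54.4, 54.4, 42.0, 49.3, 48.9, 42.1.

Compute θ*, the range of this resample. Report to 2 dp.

θ* = 12.40

Range = 54.4 − 42.0 = 12.40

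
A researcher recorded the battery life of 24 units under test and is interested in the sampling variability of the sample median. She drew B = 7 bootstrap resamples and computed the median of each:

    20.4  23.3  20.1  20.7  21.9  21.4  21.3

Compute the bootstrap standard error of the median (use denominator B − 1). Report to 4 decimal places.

Bootstrap SE is the standard deviation of the 7 replicate medians.
Mean of replicates: (20.4 + 23.3 + 20.1 + 20.7 + 21.9 + 21.4 + 21.3) / 7 = 149.10000 / 7 = 21.30000
Sum of squared deviations: (−0.90000)² + (+2.00000)² + (−1.20000)² + (−0.60000)² + (+0.60000)² + (+0.10000)² + (+0.00000)² = 6.98000
Variance = 6.98000 / 6 = 1.16333
SE* = √1.16333

SE* = 1.0786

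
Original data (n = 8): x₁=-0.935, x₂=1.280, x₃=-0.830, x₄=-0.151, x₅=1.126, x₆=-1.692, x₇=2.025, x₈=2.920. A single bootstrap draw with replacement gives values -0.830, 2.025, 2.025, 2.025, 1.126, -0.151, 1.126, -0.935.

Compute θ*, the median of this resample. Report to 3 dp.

θ* = 1.126

Sorted: -0.935, -0.830, -0.151, 1.126, 1.126, 2.025, 2.025, 2.025
Median = average of the two middle values = 1.126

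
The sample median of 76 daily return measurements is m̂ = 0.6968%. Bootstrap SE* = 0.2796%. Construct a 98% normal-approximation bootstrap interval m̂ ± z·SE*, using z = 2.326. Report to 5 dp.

Margin = 2.326 × 0.2796 = 0.650350
Interval: 0.6968 ± 0.650350

(0.04645, 1.34715)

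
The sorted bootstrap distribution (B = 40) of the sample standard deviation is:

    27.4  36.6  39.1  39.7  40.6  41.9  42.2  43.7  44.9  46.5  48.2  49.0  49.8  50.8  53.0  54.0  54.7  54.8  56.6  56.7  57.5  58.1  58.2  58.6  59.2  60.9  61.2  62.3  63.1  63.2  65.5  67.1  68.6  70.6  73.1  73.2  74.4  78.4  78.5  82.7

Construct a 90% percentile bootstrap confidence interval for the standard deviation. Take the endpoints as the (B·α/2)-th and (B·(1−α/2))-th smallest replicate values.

(36.6, 78.4)

α = 0.10; lower rank = 40 × 0.050 = 2; upper rank = 40 × 0.950 = 38.
The 2nd smallest replicate is 36.6; the 38th is 78.4.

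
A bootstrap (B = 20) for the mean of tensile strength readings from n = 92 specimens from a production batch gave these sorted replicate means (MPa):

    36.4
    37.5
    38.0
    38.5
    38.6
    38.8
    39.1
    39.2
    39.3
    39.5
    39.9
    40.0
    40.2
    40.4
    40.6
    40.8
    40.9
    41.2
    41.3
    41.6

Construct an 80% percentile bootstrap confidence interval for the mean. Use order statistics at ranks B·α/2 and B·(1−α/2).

(37.5, 41.2)

α = 0.20; lower rank = 20 × 0.100 = 2; upper rank = 20 × 0.900 = 18.
The 2nd smallest replicate is 37.5; the 18th is 41.2.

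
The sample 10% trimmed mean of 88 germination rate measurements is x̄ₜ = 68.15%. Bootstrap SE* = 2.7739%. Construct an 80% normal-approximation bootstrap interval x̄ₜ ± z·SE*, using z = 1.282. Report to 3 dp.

Margin = 1.282 × 2.7739 = 3.5561
Interval: 68.15 ± 3.5561

(64.594, 71.706)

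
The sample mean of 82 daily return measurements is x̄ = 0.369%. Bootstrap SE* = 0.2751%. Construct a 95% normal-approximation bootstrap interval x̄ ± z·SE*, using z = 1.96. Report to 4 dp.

Margin = 1.96 × 0.2751 = 0.53920
Interval: 0.369 ± 0.53920

(-0.1702, 0.9082)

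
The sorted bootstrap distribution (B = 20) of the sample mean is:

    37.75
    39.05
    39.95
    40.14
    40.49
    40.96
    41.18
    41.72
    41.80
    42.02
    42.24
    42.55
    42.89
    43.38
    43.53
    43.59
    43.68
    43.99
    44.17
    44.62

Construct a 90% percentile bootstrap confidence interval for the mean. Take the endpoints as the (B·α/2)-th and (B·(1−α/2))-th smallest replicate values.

α = 0.10; lower rank = 20 × 0.050 = 1; upper rank = 20 × 0.950 = 19.
The 1st smallest replicate is 37.75; the 19th is 44.17.

(37.75, 44.17)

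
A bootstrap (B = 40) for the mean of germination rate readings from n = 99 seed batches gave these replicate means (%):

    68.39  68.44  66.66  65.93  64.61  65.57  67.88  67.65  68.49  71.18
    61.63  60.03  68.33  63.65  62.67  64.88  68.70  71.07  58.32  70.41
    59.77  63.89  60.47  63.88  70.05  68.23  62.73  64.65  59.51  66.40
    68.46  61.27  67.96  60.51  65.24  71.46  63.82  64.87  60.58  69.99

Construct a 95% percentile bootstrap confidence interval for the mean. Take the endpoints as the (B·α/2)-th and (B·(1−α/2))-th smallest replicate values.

(58.32, 71.18)

Sorted replicates: 58.32, 59.51, 59.77, 60.03, 60.47, 60.51, 60.58, 61.27, 61.63, 62.67, 62.73, 63.65, 63.82, 63.88, 63.89, 64.61, 64.65, 64.87, 64.88, 65.24, 65.57, 65.93, 66.40, 66.66, 67.65, 67.88, 67.96, 68.23, 68.33, 68.39, 68.44, 68.46, 68.49, 68.70, 69.99, 70.05, 70.41, 71.07, 71.18, 71.46
α = 0.05; lower rank = 40 × 0.025 = 1; upper rank = 40 × 0.975 = 39.
The 1st smallest replicate is 58.32; the 39th is 71.18.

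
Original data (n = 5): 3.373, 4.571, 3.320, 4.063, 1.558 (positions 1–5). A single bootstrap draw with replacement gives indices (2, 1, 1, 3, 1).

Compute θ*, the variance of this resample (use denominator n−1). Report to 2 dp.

Resample values: 4.571, 3.373, 3.373, 3.320, 3.373.
Mean = 3.6020; sum of squared deviations = 1.1758
s² = 1.1758 / 4 = 0.2940

θ* = 0.29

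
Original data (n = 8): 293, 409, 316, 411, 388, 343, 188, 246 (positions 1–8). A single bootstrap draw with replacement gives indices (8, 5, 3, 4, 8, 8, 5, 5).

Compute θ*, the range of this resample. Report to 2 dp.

θ* = 165.00

Resample values: 246, 388, 316, 411, 246, 246, 388, 388.
Range = 411 − 246 = 165.00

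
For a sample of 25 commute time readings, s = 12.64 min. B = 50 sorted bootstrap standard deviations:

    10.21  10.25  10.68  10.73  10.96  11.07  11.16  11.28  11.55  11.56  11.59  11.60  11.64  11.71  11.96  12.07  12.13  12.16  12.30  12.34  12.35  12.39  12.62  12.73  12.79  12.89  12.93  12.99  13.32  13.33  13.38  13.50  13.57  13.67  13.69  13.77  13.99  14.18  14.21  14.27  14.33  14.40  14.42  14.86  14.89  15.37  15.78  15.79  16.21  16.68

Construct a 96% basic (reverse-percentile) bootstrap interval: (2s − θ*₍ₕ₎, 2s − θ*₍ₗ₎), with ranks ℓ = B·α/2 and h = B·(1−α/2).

Percentile endpoints at ranks 1 and 49: θ*₍1₎ = 10.21, θ*₍49₎ = 16.21.
Basic interval reflects these around s:
  lower = 2 × 12.64 − 16.21 = 9.07
  upper = 2 × 12.64 − 10.21 = 15.07

(9.07, 15.07)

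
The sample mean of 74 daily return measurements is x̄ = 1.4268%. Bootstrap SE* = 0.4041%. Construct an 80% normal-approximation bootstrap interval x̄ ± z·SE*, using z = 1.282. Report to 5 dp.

Margin = 1.282 × 0.4041 = 0.518056
Interval: 1.4268 ± 0.518056

(0.90874, 1.94486)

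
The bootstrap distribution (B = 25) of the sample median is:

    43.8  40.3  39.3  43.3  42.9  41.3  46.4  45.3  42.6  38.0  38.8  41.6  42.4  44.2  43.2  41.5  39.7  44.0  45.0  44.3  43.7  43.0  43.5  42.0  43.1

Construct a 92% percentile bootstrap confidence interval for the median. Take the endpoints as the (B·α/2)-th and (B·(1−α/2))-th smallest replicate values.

Sorted replicates: 38.0, 38.8, 39.3, 39.7, 40.3, 41.3, 41.5, 41.6, 42.0, 42.4, 42.6, 42.9, 43.0, 43.1, 43.2, 43.3, 43.5, 43.7, 43.8, 44.0, 44.2, 44.3, 45.0, 45.3, 46.4
α = 0.08; lower rank = 25 × 0.040 = 1; upper rank = 25 × 0.960 = 24.
The 1st smallest replicate is 38.0; the 24th is 45.3.

(38.0, 45.3)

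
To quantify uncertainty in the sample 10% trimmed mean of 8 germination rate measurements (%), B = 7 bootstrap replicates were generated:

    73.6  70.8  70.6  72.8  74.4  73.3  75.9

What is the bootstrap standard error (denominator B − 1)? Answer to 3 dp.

SE* = 1.890

Bootstrap SE is the standard deviation of the 7 replicate 10% trimmed means.
Mean of replicates: (73.6 + 70.8 + 70.6 + 72.8 + 74.4 + 73.3 + 75.9) / 7 = 511.4000 / 7 = 73.0571
Sum of squared deviations: (+0.5429)² + (−2.2571)² + (−2.4571)² + (−0.2571)² + (+1.3429)² + (+0.2429)² + (+2.8429)² = 21.4371
Variance = 21.4371 / 6 = 3.5729
SE* = √3.5729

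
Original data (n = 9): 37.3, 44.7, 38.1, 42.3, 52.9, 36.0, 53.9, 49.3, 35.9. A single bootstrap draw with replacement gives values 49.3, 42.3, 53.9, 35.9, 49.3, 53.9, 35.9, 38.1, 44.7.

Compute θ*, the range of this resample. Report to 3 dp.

Range = 53.9 − 35.9 = 18.000

θ* = 18.000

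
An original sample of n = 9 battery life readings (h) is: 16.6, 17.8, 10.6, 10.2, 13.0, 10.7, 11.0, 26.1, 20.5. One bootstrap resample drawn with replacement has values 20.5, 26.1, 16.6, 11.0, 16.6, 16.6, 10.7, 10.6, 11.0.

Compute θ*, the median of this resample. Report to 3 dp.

θ* = 16.600

Sorted: 10.6, 10.7, 11.0, 11.0, 16.6, 16.6, 16.6, 20.5, 26.1
Median = middle value = 16.600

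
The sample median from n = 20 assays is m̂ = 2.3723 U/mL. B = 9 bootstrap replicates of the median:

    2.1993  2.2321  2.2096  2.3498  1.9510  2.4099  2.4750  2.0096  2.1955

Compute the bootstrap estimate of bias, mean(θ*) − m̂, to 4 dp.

bias = −0.1465

mean(θ*) = (2.1993 + 2.2321 + 2.2096 + 2.3498 + 1.9510 + 2.4099 + 2.4750 + 2.0096 + 2.1955) / 9 = 2.22576
bias = 2.22576 − 2.3723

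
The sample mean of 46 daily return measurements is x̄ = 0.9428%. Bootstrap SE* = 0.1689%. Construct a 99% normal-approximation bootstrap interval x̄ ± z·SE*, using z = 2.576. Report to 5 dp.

Margin = 2.576 × 0.1689 = 0.435086
Interval: 0.9428 ± 0.435086

(0.50771, 1.37789)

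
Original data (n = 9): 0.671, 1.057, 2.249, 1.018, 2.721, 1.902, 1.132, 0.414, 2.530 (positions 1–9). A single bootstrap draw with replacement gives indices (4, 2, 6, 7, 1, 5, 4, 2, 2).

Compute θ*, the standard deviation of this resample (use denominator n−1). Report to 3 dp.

θ* = 0.627

Resample values: 1.018, 1.057, 1.902, 1.132, 0.671, 2.721, 1.018, 1.057, 1.057.
Mean = 1.2926; sum of squared deviations = 3.1412
s² = 3.1412 / 8 = 0.3927
s = √0.3927 = 0.627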